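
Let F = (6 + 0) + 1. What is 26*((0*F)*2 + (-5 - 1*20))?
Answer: -650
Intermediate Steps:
F = 7 (F = 6 + 1 = 7)
26*((0*F)*2 + (-5 - 1*20)) = 26*((0*7)*2 + (-5 - 1*20)) = 26*(0*2 + (-5 - 20)) = 26*(0 - 25) = 26*(-25) = -650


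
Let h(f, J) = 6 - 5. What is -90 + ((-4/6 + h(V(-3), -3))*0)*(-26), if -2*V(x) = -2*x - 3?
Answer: -90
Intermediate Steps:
V(x) = 3/2 + x (V(x) = -(-2*x - 3)/2 = -(-3 - 2*x)/2 = 3/2 + x)
h(f, J) = 1
-90 + ((-4/6 + h(V(-3), -3))*0)*(-26) = -90 + ((-4/6 + 1)*0)*(-26) = -90 + ((-4*⅙ + 1)*0)*(-26) = -90 + ((-⅔ + 1)*0)*(-26) = -90 + ((⅓)*0)*(-26) = -90 + 0*(-26) = -90 + 0 = -90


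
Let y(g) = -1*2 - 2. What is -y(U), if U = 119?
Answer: 4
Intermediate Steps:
y(g) = -4 (y(g) = -2 - 2 = -4)
-y(U) = -1*(-4) = 4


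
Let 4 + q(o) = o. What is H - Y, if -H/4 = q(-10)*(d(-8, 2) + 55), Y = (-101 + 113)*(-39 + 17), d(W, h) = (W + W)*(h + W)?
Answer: 8720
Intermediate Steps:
d(W, h) = 2*W*(W + h) (d(W, h) = (2*W)*(W + h) = 2*W*(W + h))
q(o) = -4 + o
Y = -264 (Y = 12*(-22) = -264)
H = 8456 (H = -4*(-4 - 10)*(2*(-8)*(-8 + 2) + 55) = -(-56)*(2*(-8)*(-6) + 55) = -(-56)*(96 + 55) = -(-56)*151 = -4*(-2114) = 8456)
H - Y = 8456 - 1*(-264) = 8456 + 264 = 8720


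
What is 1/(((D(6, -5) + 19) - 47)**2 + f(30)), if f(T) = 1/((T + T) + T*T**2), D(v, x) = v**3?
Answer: 27060/956408641 ≈ 2.8293e-5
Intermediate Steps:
f(T) = 1/(T**3 + 2*T) (f(T) = 1/(2*T + T**3) = 1/(T**3 + 2*T))
1/(((D(6, -5) + 19) - 47)**2 + f(30)) = 1/(((6**3 + 19) - 47)**2 + 1/(30*(2 + 30**2))) = 1/(((216 + 19) - 47)**2 + 1/(30*(2 + 900))) = 1/((235 - 47)**2 + (1/30)/902) = 1/(188**2 + (1/30)*(1/902)) = 1/(35344 + 1/27060) = 1/(956408641/27060) = 27060/956408641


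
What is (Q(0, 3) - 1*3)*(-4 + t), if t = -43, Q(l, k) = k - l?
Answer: 0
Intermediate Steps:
(Q(0, 3) - 1*3)*(-4 + t) = ((3 - 1*0) - 1*3)*(-4 - 43) = ((3 + 0) - 3)*(-47) = (3 - 3)*(-47) = 0*(-47) = 0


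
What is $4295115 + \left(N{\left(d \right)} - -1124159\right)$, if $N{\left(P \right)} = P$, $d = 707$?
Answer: $5419981$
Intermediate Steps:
$4295115 + \left(N{\left(d \right)} - -1124159\right) = 4295115 + \left(707 - -1124159\right) = 4295115 + \left(707 + 1124159\right) = 4295115 + 1124866 = 5419981$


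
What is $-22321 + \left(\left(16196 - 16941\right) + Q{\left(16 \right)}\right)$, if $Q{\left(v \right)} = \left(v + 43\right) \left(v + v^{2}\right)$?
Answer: $-7018$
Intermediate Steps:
$Q{\left(v \right)} = \left(43 + v\right) \left(v + v^{2}\right)$
$-22321 + \left(\left(16196 - 16941\right) + Q{\left(16 \right)}\right) = -22321 + \left(\left(16196 - 16941\right) + 16 \left(43 + 16^{2} + 44 \cdot 16\right)\right) = -22321 - \left(745 - 16 \left(43 + 256 + 704\right)\right) = -22321 + \left(-745 + 16 \cdot 1003\right) = -22321 + \left(-745 + 16048\right) = -22321 + 15303 = -7018$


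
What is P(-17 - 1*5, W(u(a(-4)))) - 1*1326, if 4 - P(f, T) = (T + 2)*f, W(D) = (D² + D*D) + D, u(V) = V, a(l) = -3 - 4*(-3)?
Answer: 2484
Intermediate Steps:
a(l) = 9 (a(l) = -3 + 12 = 9)
W(D) = D + 2*D² (W(D) = (D² + D²) + D = 2*D² + D = D + 2*D²)
P(f, T) = 4 - f*(2 + T) (P(f, T) = 4 - (T + 2)*f = 4 - (2 + T)*f = 4 - f*(2 + T))
P(-17 - 1*5, W(u(a(-4)))) - 1*1326 = (4 - 2*(-17 - 1*5) - 9*(1 + 2*9)*(-17 - 1*5)) - 1*1326 = (4 - 2*(-17 - 5) - 9*(1 + 18)*(-17 - 5)) - 1326 = (4 - 2*(-22) - 1*9*19*(-22)) - 1326 = (4 + 44 - 1*171*(-22)) - 1326 = (4 + 44 + 3762) - 1326 = 3810 - 1326 = 2484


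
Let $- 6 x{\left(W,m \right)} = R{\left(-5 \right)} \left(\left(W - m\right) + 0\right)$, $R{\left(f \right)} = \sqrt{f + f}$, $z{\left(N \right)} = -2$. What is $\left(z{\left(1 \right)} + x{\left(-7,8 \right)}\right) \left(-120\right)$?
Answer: $240 - 300 i \sqrt{10} \approx 240.0 - 948.68 i$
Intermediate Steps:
$R{\left(f \right)} = \sqrt{2} \sqrt{f}$ ($R{\left(f \right)} = \sqrt{2 f} = \sqrt{2} \sqrt{f}$)
$x{\left(W,m \right)} = - \frac{i \sqrt{10} \left(W - m\right)}{6}$ ($x{\left(W,m \right)} = - \frac{\sqrt{2} \sqrt{-5} \left(\left(W - m\right) + 0\right)}{6} = - \frac{\sqrt{2} i \sqrt{5} \left(W - m\right)}{6} = - \frac{i \sqrt{10} \left(W - m\right)}{6}$)
$\left(z{\left(1 \right)} + x{\left(-7,8 \right)}\right) \left(-120\right) = \left(-2 + \frac{i \sqrt{10} \left(8 - -7\right)}{6}\right) \left(-120\right) = \left(-2 + \frac{i \sqrt{10} \left(8 + 7\right)}{6}\right) \left(-120\right) = \left(-2 + \frac{1}{6} i \sqrt{10} \cdot 15\right) \left(-120\right) = \left(-2 + \frac{5 i \sqrt{10}}{2}\right) \left(-120\right) = 240 - 300 i \sqrt{10}$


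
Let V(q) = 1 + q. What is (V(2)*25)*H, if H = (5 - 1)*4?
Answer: 1200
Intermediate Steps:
H = 16 (H = 4*4 = 16)
(V(2)*25)*H = ((1 + 2)*25)*16 = (3*25)*16 = 75*16 = 1200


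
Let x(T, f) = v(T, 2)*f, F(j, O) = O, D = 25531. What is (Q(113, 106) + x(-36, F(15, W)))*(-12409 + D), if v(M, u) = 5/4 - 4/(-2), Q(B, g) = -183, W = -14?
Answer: -2998377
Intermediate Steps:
v(M, u) = 13/4 (v(M, u) = 5*(1/4) - 4*(-1/2) = 5/4 + 2 = 13/4)
x(T, f) = 13*f/4
(Q(113, 106) + x(-36, F(15, W)))*(-12409 + D) = (-183 + (13/4)*(-14))*(-12409 + 25531) = (-183 - 91/2)*13122 = -457/2*13122 = -2998377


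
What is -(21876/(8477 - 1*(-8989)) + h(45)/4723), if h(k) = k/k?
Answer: -17222969/13748653 ≈ -1.2527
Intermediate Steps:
h(k) = 1
-(21876/(8477 - 1*(-8989)) + h(45)/4723) = -(21876/(8477 - 1*(-8989)) + 1/4723) = -(21876/(8477 + 8989) + 1*(1/4723)) = -(21876/17466 + 1/4723) = -(21876*(1/17466) + 1/4723) = -(3646/2911 + 1/4723) = -1*17222969/13748653 = -17222969/13748653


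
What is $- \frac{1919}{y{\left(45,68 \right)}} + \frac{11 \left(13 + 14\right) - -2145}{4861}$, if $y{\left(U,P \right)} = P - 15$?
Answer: $- \frac{9198833}{257633} \approx -35.705$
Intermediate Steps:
$y{\left(U,P \right)} = -15 + P$ ($y{\left(U,P \right)} = P - 15 = -15 + P$)
$- \frac{1919}{y{\left(45,68 \right)}} + \frac{11 \left(13 + 14\right) - -2145}{4861} = - \frac{1919}{-15 + 68} + \frac{11 \left(13 + 14\right) - -2145}{4861} = - \frac{1919}{53} + \left(11 \cdot 27 + 2145\right) \frac{1}{4861} = \left(-1919\right) \frac{1}{53} + \left(297 + 2145\right) \frac{1}{4861} = - \frac{1919}{53} + 2442 \cdot \frac{1}{4861} = - \frac{1919}{53} + \frac{2442}{4861} = - \frac{9198833}{257633}$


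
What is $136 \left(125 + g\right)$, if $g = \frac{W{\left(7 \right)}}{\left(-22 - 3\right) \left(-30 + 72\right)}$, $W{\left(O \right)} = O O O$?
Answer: $\frac{1271668}{75} \approx 16956.0$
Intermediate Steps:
$W{\left(O \right)} = O^{3}$ ($W{\left(O \right)} = O O^{2} = O^{3}$)
$g = - \frac{49}{150}$ ($g = \frac{7^{3}}{\left(-22 - 3\right) \left(-30 + 72\right)} = \frac{343}{\left(-25\right) 42} = \frac{343}{-1050} = 343 \left(- \frac{1}{1050}\right) = - \frac{49}{150} \approx -0.32667$)
$136 \left(125 + g\right) = 136 \left(125 - \frac{49}{150}\right) = 136 \cdot \frac{18701}{150} = \frac{1271668}{75}$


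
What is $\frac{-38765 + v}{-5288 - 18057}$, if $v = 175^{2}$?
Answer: $\frac{1628}{4669} \approx 0.34868$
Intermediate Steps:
$v = 30625$
$\frac{-38765 + v}{-5288 - 18057} = \frac{-38765 + 30625}{-5288 - 18057} = - \frac{8140}{-23345} = \left(-8140\right) \left(- \frac{1}{23345}\right) = \frac{1628}{4669}$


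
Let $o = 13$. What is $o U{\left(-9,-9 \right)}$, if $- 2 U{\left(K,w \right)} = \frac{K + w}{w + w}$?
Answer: $- \frac{13}{2} \approx -6.5$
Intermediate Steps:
$U{\left(K,w \right)} = - \frac{K + w}{4 w}$ ($U{\left(K,w \right)} = - \frac{\left(K + w\right) \frac{1}{w + w}}{2} = - \frac{\left(K + w\right) \frac{1}{2 w}}{2} = - \frac{\frac{1}{2} \frac{1}{w} \left(K + w\right)}{2} = - \frac{K + w}{4 w}$)
$o U{\left(-9,-9 \right)} = 13 \frac{\left(-1\right) \left(-9\right) - -9}{4 \left(-9\right)} = 13 \cdot \frac{1}{4} \left(- \frac{1}{9}\right) \left(9 + 9\right) = 13 \cdot \frac{1}{4} \left(- \frac{1}{9}\right) 18 = 13 \left(- \frac{1}{2}\right) = - \frac{13}{2}$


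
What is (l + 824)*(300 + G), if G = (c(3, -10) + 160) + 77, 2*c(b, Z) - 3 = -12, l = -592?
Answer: 123540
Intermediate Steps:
c(b, Z) = -9/2 (c(b, Z) = 3/2 + (1/2)*(-12) = 3/2 - 6 = -9/2)
G = 465/2 (G = (-9/2 + 160) + 77 = 311/2 + 77 = 465/2 ≈ 232.50)
(l + 824)*(300 + G) = (-592 + 824)*(300 + 465/2) = 232*(1065/2) = 123540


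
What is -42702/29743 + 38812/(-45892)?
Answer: -111216625/48748777 ≈ -2.2814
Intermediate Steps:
-42702/29743 + 38812/(-45892) = -42702*1/29743 + 38812*(-1/45892) = -42702/29743 - 9703/11473 = -111216625/48748777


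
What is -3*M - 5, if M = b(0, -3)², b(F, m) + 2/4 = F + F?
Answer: -23/4 ≈ -5.7500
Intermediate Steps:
b(F, m) = -½ + 2*F (b(F, m) = -½ + (F + F) = -½ + 2*F)
M = ¼ (M = (-½ + 2*0)² = (-½ + 0)² = (-½)² = ¼ ≈ 0.25000)
-3*M - 5 = -3*¼ - 5 = -¾ - 5 = -23/4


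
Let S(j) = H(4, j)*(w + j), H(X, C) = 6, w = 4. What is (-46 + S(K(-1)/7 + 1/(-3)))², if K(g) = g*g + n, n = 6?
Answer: 324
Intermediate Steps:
K(g) = 6 + g² (K(g) = g*g + 6 = g² + 6 = 6 + g²)
S(j) = 24 + 6*j (S(j) = 6*(4 + j) = 24 + 6*j)
(-46 + S(K(-1)/7 + 1/(-3)))² = (-46 + (24 + 6*((6 + (-1)²)/7 + 1/(-3))))² = (-46 + (24 + 6*((6 + 1)*(⅐) + 1*(-⅓))))² = (-46 + (24 + 6*(7*(⅐) - ⅓)))² = (-46 + (24 + 6*(1 - ⅓)))² = (-46 + (24 + 6*(⅔)))² = (-46 + (24 + 4))² = (-46 + 28)² = (-18)² = 324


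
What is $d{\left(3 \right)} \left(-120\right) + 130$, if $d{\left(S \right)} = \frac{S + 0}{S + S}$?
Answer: $70$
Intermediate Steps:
$d{\left(S \right)} = \frac{1}{2}$ ($d{\left(S \right)} = \frac{S}{2 S} = S \frac{1}{2 S} = \frac{1}{2}$)
$d{\left(3 \right)} \left(-120\right) + 130 = \frac{1}{2} \left(-120\right) + 130 = -60 + 130 = 70$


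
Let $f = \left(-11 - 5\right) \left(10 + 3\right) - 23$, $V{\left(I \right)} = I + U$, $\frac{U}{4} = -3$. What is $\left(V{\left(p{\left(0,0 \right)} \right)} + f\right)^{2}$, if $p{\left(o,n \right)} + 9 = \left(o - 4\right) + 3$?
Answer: $64009$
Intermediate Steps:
$U = -12$ ($U = 4 \left(-3\right) = -12$)
$p{\left(o,n \right)} = -10 + o$ ($p{\left(o,n \right)} = -9 + \left(\left(o - 4\right) + 3\right) = -9 + \left(\left(-4 + o\right) + 3\right) = -9 + \left(-1 + o\right) = -10 + o$)
$V{\left(I \right)} = -12 + I$ ($V{\left(I \right)} = I - 12 = -12 + I$)
$f = -231$ ($f = \left(-16\right) 13 - 23 = -208 - 23 = -231$)
$\left(V{\left(p{\left(0,0 \right)} \right)} + f\right)^{2} = \left(\left(-12 + \left(-10 + 0\right)\right) - 231\right)^{2} = \left(\left(-12 - 10\right) - 231\right)^{2} = \left(-22 - 231\right)^{2} = \left(-253\right)^{2} = 64009$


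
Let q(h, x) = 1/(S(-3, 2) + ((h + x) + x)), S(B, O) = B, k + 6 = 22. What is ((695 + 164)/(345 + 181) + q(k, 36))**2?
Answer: 5408278681/1998984100 ≈ 2.7055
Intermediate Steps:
k = 16 (k = -6 + 22 = 16)
q(h, x) = 1/(-3 + h + 2*x) (q(h, x) = 1/(-3 + ((h + x) + x)) = 1/(-3 + (h + 2*x)) = 1/(-3 + h + 2*x))
((695 + 164)/(345 + 181) + q(k, 36))**2 = ((695 + 164)/(345 + 181) + 1/(-3 + 16 + 2*36))**2 = (859/526 + 1/(-3 + 16 + 72))**2 = (859*(1/526) + 1/85)**2 = (859/526 + 1/85)**2 = (73541/44710)**2 = 5408278681/1998984100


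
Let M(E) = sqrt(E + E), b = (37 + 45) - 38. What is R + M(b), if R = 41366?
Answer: 41366 + 2*sqrt(22) ≈ 41375.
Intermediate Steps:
b = 44 (b = 82 - 38 = 44)
M(E) = sqrt(2)*sqrt(E) (M(E) = sqrt(2*E) = sqrt(2)*sqrt(E))
R + M(b) = 41366 + sqrt(2)*sqrt(44) = 41366 + sqrt(2)*(2*sqrt(11)) = 41366 + 2*sqrt(22)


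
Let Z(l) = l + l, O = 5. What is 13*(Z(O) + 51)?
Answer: 793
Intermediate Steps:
Z(l) = 2*l
13*(Z(O) + 51) = 13*(2*5 + 51) = 13*(10 + 51) = 13*61 = 793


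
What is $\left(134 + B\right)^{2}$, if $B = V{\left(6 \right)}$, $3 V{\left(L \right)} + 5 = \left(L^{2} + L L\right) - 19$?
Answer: $22500$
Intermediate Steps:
$V{\left(L \right)} = -8 + \frac{2 L^{2}}{3}$ ($V{\left(L \right)} = - \frac{5}{3} + \frac{\left(L^{2} + L L\right) - 19}{3} = - \frac{5}{3} + \frac{\left(L^{2} + L^{2}\right) - 19}{3} = - \frac{5}{3} + \frac{2 L^{2} - 19}{3} = - \frac{5}{3} + \frac{-19 + 2 L^{2}}{3} = - \frac{5}{3} + \left(- \frac{19}{3} + \frac{2 L^{2}}{3}\right) = -8 + \frac{2 L^{2}}{3}$)
$B = 16$ ($B = -8 + \frac{2 \cdot 6^{2}}{3} = -8 + \frac{2}{3} \cdot 36 = -8 + 24 = 16$)
$\left(134 + B\right)^{2} = \left(134 + 16\right)^{2} = 150^{2} = 22500$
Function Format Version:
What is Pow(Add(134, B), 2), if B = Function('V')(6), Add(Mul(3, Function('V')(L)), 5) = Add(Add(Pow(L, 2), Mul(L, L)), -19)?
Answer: 22500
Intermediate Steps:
Function('V')(L) = Add(-8, Mul(Rational(2, 3), Pow(L, 2))) (Function('V')(L) = Add(Rational(-5, 3), Mul(Rational(1, 3), Add(Add(Pow(L, 2), Mul(L, L)), -19))) = Add(Rational(-5, 3), Mul(Rational(1, 3), Add(Add(Pow(L, 2), Pow(L, 2)), -19))) = Add(Rational(-5, 3), Mul(Rational(1, 3), Add(Mul(2, Pow(L, 2)), -19))) = Add(Rational(-5, 3), Mul(Rational(1, 3), Add(-19, Mul(2, Pow(L, 2))))) = Add(Rational(-5, 3), Add(Rational(-19, 3), Mul(Rational(2, 3), Pow(L, 2)))) = Add(-8, Mul(Rational(2, 3), Pow(L, 2))))
B = 16 (B = Add(-8, Mul(Rational(2, 3), Pow(6, 2))) = Add(-8, Mul(Rational(2, 3), 36)) = Add(-8, 24) = 16)
Pow(Add(134, B), 2) = Pow(Add(134, 16), 2) = Pow(150, 2) = 22500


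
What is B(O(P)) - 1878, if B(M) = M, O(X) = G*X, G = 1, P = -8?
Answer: -1886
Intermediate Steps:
O(X) = X (O(X) = 1*X = X)
B(O(P)) - 1878 = -8 - 1878 = -1886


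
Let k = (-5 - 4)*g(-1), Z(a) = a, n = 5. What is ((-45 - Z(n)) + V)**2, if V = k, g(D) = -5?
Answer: 25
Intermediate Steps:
k = 45 (k = (-5 - 4)*(-5) = -9*(-5) = 45)
V = 45
((-45 - Z(n)) + V)**2 = ((-45 - 1*5) + 45)**2 = ((-45 - 5) + 45)**2 = (-50 + 45)**2 = (-5)**2 = 25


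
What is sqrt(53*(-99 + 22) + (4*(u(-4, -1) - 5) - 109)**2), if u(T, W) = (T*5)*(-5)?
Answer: 68*sqrt(15) ≈ 263.36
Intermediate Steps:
u(T, W) = -25*T (u(T, W) = (5*T)*(-5) = -25*T)
sqrt(53*(-99 + 22) + (4*(u(-4, -1) - 5) - 109)**2) = sqrt(53*(-99 + 22) + (4*(-25*(-4) - 5) - 109)**2) = sqrt(53*(-77) + (4*(100 - 5) - 109)**2) = sqrt(-4081 + (4*95 - 109)**2) = sqrt(-4081 + (380 - 109)**2) = sqrt(-4081 + 271**2) = sqrt(-4081 + 73441) = sqrt(69360) = 68*sqrt(15)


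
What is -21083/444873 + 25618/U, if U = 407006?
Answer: 1407924508/90532990119 ≈ 0.015552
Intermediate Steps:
-21083/444873 + 25618/U = -21083/444873 + 25618/407006 = -21083*1/444873 + 25618*(1/407006) = -21083/444873 + 12809/203503 = 1407924508/90532990119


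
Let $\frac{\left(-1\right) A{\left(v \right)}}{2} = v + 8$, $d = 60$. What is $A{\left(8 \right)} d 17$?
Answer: $-32640$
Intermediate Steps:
$A{\left(v \right)} = -16 - 2 v$ ($A{\left(v \right)} = - 2 \left(v + 8\right) = - 2 \left(8 + v\right) = -16 - 2 v$)
$A{\left(8 \right)} d 17 = \left(-16 - 16\right) 60 \cdot 17 = \left(-32\right) 60 \cdot 17 = \left(-1920\right) 17 = -32640$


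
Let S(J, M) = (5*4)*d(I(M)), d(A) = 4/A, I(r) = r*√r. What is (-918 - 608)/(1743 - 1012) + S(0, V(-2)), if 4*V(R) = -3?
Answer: -1526/731 + 640*I*√3/9 ≈ -2.0876 + 123.17*I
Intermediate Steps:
I(r) = r^(3/2)
V(R) = -¾ (V(R) = (¼)*(-3) = -¾)
S(J, M) = 80/M^(3/2) (S(J, M) = (5*4)*(4/(M^(3/2))) = 20*(4/M^(3/2)) = 80/M^(3/2))
(-918 - 608)/(1743 - 1012) + S(0, V(-2)) = (-918 - 608)/(1743 - 1012) + 80/(-¾)^(3/2) = -1526/731 + 80*(8*I*√3/9) = -1526*1/731 + 640*I*√3/9 = -1526/731 + 640*I*√3/9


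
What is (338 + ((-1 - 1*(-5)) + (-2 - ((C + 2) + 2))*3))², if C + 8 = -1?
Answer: 123201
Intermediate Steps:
C = -9 (C = -8 - 1 = -9)
(338 + ((-1 - 1*(-5)) + (-2 - ((C + 2) + 2))*3))² = (338 + ((-1 - 1*(-5)) + (-2 - ((-9 + 2) + 2))*3))² = (338 + ((-1 + 5) + (-2 - (-7 + 2))*3))² = (338 + (4 + (-2 - 1*(-5))*3))² = (338 + (4 + (-2 + 5)*3))² = (338 + (4 + 3*3))² = (338 + (4 + 9))² = (338 + 13)² = 351² = 123201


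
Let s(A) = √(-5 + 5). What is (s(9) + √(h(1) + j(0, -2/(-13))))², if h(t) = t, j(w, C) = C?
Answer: 15/13 ≈ 1.1538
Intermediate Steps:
s(A) = 0 (s(A) = √0 = 0)
(s(9) + √(h(1) + j(0, -2/(-13))))² = (0 + √(1 - 2/(-13)))² = (0 + √(1 - 2*(-1/13)))² = (0 + √(1 + 2/13))² = (0 + √(15/13))² = (0 + √195/13)² = (√195/13)² = 15/13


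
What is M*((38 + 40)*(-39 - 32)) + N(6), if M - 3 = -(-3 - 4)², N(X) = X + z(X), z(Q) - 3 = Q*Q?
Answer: 254793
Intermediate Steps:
z(Q) = 3 + Q² (z(Q) = 3 + Q*Q = 3 + Q²)
N(X) = 3 + X + X² (N(X) = X + (3 + X²) = 3 + X + X²)
M = -46 (M = 3 - (-3 - 4)² = 3 - 1*(-7)² = 3 - 1*49 = 3 - 49 = -46)
M*((38 + 40)*(-39 - 32)) + N(6) = -46*(38 + 40)*(-39 - 32) + (3 + 6 + 6²) = -3588*(-71) + (3 + 6 + 36) = -46*(-5538) + 45 = 254748 + 45 = 254793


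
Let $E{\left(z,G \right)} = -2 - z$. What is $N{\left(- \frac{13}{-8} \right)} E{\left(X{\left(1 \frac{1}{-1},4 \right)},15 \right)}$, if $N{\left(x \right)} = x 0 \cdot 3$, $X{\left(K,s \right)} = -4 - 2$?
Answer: $0$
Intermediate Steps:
$X{\left(K,s \right)} = -6$
$N{\left(x \right)} = 0$ ($N{\left(x \right)} = 0 \cdot 3 = 0$)
$N{\left(- \frac{13}{-8} \right)} E{\left(X{\left(1 \frac{1}{-1},4 \right)},15 \right)} = 0 \left(-2 - -6\right) = 0 \left(-2 + 6\right) = 0 \cdot 4 = 0$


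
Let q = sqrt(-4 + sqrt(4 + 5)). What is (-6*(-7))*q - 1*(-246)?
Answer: 246 + 42*I ≈ 246.0 + 42.0*I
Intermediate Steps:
q = I (q = sqrt(-4 + sqrt(9)) = sqrt(-4 + 3) = sqrt(-1) = I ≈ 1.0*I)
(-6*(-7))*q - 1*(-246) = (-6*(-7))*I - 1*(-246) = 42*I + 246 = 246 + 42*I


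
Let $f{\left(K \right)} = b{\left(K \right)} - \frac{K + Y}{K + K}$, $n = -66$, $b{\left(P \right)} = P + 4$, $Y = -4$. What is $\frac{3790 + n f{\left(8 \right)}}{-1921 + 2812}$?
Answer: $\frac{6029}{1782} \approx 3.3833$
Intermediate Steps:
$b{\left(P \right)} = 4 + P$
$f{\left(K \right)} = 4 + K - \frac{-4 + K}{2 K}$ ($f{\left(K \right)} = \left(4 + K\right) - \frac{K - 4}{K + K} = \left(4 + K\right) - \frac{-4 + K}{2 K} = 4 + K - \frac{-4 + K}{2 K}$)
$\frac{3790 + n f{\left(8 \right)}}{-1921 + 2812} = \frac{3790 - 66 \left(\frac{7}{2} + 8 + \frac{2}{8}\right)}{-1921 + 2812} = \frac{3790 - 66 \left(\frac{7}{2} + 8 + 2 \cdot \frac{1}{8}\right)}{891} = \left(3790 - 66 \left(\frac{7}{2} + 8 + \frac{1}{4}\right)\right) \frac{1}{891} = \left(3790 - \frac{1551}{2}\right) \frac{1}{891} = \frac{6029}{2} \cdot \frac{1}{891} = \frac{6029}{1782}$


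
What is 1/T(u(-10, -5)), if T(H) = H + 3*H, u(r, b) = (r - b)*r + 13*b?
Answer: -1/60 ≈ -0.016667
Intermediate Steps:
u(r, b) = 13*b + r*(r - b) (u(r, b) = r*(r - b) + 13*b = 13*b + r*(r - b))
T(H) = 4*H
1/T(u(-10, -5)) = 1/(4*((-10)² + 13*(-5) - 1*(-5)*(-10))) = 1/(4*(100 - 65 - 50)) = 1/(4*(-15)) = 1/(-60) = -1/60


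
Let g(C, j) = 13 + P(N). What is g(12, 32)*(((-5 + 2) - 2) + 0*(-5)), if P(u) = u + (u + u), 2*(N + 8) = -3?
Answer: 155/2 ≈ 77.500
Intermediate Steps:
N = -19/2 (N = -8 + (½)*(-3) = -8 - 3/2 = -19/2 ≈ -9.5000)
P(u) = 3*u (P(u) = u + 2*u = 3*u)
g(C, j) = -31/2 (g(C, j) = 13 + 3*(-19/2) = 13 - 57/2 = -31/2)
g(12, 32)*(((-5 + 2) - 2) + 0*(-5)) = -31*(((-5 + 2) - 2) + 0*(-5))/2 = -31*((-3 - 2) + 0)/2 = -31*(-5 + 0)/2 = -31/2*(-5) = 155/2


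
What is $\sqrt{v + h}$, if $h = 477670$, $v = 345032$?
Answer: $\sqrt{822702} \approx 907.03$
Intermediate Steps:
$\sqrt{v + h} = \sqrt{345032 + 477670} = \sqrt{822702}$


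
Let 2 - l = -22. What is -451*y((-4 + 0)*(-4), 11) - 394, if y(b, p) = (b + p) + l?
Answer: -23395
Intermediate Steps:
l = 24 (l = 2 - 1*(-22) = 2 + 22 = 24)
y(b, p) = 24 + b + p (y(b, p) = (b + p) + 24 = 24 + b + p)
-451*y((-4 + 0)*(-4), 11) - 394 = -451*(24 + (-4 + 0)*(-4) + 11) - 394 = -451*(24 - 4*(-4) + 11) - 394 = -451*(24 + 16 + 11) - 394 = -451*51 - 394 = -23001 - 394 = -23395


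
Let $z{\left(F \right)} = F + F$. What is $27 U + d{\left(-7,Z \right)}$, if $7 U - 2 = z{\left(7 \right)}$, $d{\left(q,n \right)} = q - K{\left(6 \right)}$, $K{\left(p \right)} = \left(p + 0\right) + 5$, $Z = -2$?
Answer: $\frac{306}{7} \approx 43.714$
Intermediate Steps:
$K{\left(p \right)} = 5 + p$ ($K{\left(p \right)} = p + 5 = 5 + p$)
$z{\left(F \right)} = 2 F$
$d{\left(q,n \right)} = -11 + q$ ($d{\left(q,n \right)} = q - \left(5 + 6\right) = q - 11 = -11 + q$)
$U = \frac{16}{7}$ ($U = \frac{2}{7} + \frac{2 \cdot 7}{7} = \frac{2}{7} + \frac{1}{7} \cdot 14 = \frac{2}{7} + 2 = \frac{16}{7} \approx 2.2857$)
$27 U + d{\left(-7,Z \right)} = 27 \cdot \frac{16}{7} - 18 = \frac{432}{7} - 18 = \frac{306}{7}$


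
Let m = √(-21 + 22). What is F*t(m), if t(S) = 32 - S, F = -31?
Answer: -961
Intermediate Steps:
m = 1 (m = √1 = 1)
F*t(m) = -31*(32 - 1*1) = -31*(32 - 1) = -31*31 = -961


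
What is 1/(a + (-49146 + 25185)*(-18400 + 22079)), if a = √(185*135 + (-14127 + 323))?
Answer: -88152519/7770866606034190 - √11171/7770866606034190 ≈ -1.1344e-8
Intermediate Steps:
a = √11171 (a = √(24975 - 13804) = √11171 ≈ 105.69)
1/(a + (-49146 + 25185)*(-18400 + 22079)) = 1/(√11171 + (-49146 + 25185)*(-18400 + 22079)) = 1/(√11171 - 23961*3679) = 1/(√11171 - 88152519) = 1/(-88152519 + √11171)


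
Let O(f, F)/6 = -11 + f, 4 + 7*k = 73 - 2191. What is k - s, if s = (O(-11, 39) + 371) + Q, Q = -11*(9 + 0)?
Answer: -3102/7 ≈ -443.14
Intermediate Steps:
k = -2122/7 (k = -4/7 + (73 - 2191)/7 = -4/7 + (⅐)*(-2118) = -4/7 - 2118/7 = -2122/7 ≈ -303.14)
O(f, F) = -66 + 6*f (O(f, F) = 6*(-11 + f) = -66 + 6*f)
Q = -99 (Q = -11*9 = -99)
s = 140 (s = ((-66 + 6*(-11)) + 371) - 99 = ((-66 - 66) + 371) - 99 = (-132 + 371) - 99 = 239 - 99 = 140)
k - s = -2122/7 - 1*140 = -2122/7 - 140 = -3102/7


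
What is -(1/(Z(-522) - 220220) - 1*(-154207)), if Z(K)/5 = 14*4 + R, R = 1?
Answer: -33915516544/219935 ≈ -1.5421e+5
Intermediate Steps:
Z(K) = 285 (Z(K) = 5*(14*4 + 1) = 5*(56 + 1) = 5*57 = 285)
-(1/(Z(-522) - 220220) - 1*(-154207)) = -(1/(285 - 220220) - 1*(-154207)) = -(1/(-219935) + 154207) = -(-1/219935 + 154207) = -1*33915516544/219935 = -33915516544/219935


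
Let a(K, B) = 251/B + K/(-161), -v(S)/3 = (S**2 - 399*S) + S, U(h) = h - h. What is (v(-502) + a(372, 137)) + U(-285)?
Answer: -29896068353/22057 ≈ -1.3554e+6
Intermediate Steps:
U(h) = 0
v(S) = -3*S**2 + 1194*S (v(S) = -3*((S**2 - 399*S) + S) = -3*(S**2 - 398*S) = -3*S**2 + 1194*S)
a(K, B) = 251/B - K/161 (a(K, B) = 251/B + K*(-1/161) = 251/B - K/161)
(v(-502) + a(372, 137)) + U(-285) = (3*(-502)*(398 - 1*(-502)) + (251/137 - 1/161*372)) + 0 = (3*(-502)*(398 + 502) + (251*(1/137) - 372/161)) + 0 = (3*(-502)*900 + (251/137 - 372/161)) + 0 = (-1355400 - 10553/22057) + 0 = -29896068353/22057 + 0 = -29896068353/22057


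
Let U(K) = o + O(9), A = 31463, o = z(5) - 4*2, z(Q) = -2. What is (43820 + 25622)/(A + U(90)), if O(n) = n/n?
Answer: 34721/15727 ≈ 2.2077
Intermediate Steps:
o = -10 (o = -2 - 4*2 = -2 - 8 = -10)
O(n) = 1
U(K) = -9 (U(K) = -10 + 1 = -9)
(43820 + 25622)/(A + U(90)) = (43820 + 25622)/(31463 - 9) = 69442/31454 = 69442*(1/31454) = 34721/15727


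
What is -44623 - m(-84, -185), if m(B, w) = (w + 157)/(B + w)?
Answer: -12003615/269 ≈ -44623.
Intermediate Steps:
m(B, w) = (157 + w)/(B + w)
-44623 - m(-84, -185) = -44623 - (157 - 185)/(-84 - 185) = -44623 - (-28)/(-269) = -44623 - (-1)*(-28)/269 = -44623 - 1*28/269 = -44623 - 28/269 = -12003615/269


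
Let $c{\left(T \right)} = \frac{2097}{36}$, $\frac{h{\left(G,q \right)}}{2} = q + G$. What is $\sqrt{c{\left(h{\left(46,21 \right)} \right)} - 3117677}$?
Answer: $\frac{5 i \sqrt{498819}}{2} \approx 1765.7 i$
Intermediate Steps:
$h{\left(G,q \right)} = 2 G + 2 q$ ($h{\left(G,q \right)} = 2 \left(q + G\right) = 2 \left(G + q\right) = 2 G + 2 q$)
$c{\left(T \right)} = \frac{233}{4}$ ($c{\left(T \right)} = 2097 \cdot \frac{1}{36} = \frac{233}{4}$)
$\sqrt{c{\left(h{\left(46,21 \right)} \right)} - 3117677} = \sqrt{\frac{233}{4} - 3117677} = \sqrt{- \frac{12470475}{4}} = \frac{5 i \sqrt{498819}}{2}$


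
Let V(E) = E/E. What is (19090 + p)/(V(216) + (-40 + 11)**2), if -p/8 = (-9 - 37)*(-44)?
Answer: 1449/421 ≈ 3.4418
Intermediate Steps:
V(E) = 1
p = -16192 (p = -8*(-9 - 37)*(-44) = -(-368)*(-44) = -8*2024 = -16192)
(19090 + p)/(V(216) + (-40 + 11)**2) = (19090 - 16192)/(1 + (-40 + 11)**2) = 2898/(1 + (-29)**2) = 2898/(1 + 841) = 2898/842 = 2898*(1/842) = 1449/421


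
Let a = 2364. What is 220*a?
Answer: 520080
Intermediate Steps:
220*a = 220*2364 = 520080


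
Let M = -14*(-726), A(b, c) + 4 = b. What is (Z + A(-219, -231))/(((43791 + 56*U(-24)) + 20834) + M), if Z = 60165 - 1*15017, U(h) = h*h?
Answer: 8985/21409 ≈ 0.41968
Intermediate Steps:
U(h) = h²
A(b, c) = -4 + b
Z = 45148 (Z = 60165 - 15017 = 45148)
M = 10164
(Z + A(-219, -231))/(((43791 + 56*U(-24)) + 20834) + M) = (45148 + (-4 - 219))/(((43791 + 56*(-24)²) + 20834) + 10164) = (45148 - 223)/(((43791 + 56*576) + 20834) + 10164) = 44925/(((43791 + 32256) + 20834) + 10164) = 44925/((76047 + 20834) + 10164) = 44925/(96881 + 10164) = 44925/107045 = 44925*(1/107045) = 8985/21409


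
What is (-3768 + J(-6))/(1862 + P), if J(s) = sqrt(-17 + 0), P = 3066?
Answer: -471/616 + I*sqrt(17)/4928 ≈ -0.76461 + 0.00083667*I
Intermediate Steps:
J(s) = I*sqrt(17) (J(s) = sqrt(-17) = I*sqrt(17))
(-3768 + J(-6))/(1862 + P) = (-3768 + I*sqrt(17))/(1862 + 3066) = (-3768 + I*sqrt(17))/4928 = (-3768 + I*sqrt(17))*(1/4928) = -471/616 + I*sqrt(17)/4928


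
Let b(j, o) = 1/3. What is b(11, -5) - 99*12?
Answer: -3563/3 ≈ -1187.7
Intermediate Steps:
b(j, o) = 1/3
b(11, -5) - 99*12 = 1/3 - 99*12 = 1/3 - 1188 = -3563/3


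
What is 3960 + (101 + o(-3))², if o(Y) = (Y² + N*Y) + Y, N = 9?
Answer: 10360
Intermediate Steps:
o(Y) = Y² + 10*Y (o(Y) = (Y² + 9*Y) + Y = Y² + 10*Y)
3960 + (101 + o(-3))² = 3960 + (101 - 3*(10 - 3))² = 3960 + (101 - 3*7)² = 3960 + (101 - 21)² = 3960 + 80² = 3960 + 6400 = 10360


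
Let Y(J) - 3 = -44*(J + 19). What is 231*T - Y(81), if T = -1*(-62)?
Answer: 18719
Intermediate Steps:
T = 62
Y(J) = -833 - 44*J (Y(J) = 3 - 44*(J + 19) = 3 - 44*(19 + J) = 3 + (-836 - 44*J) = -833 - 44*J)
231*T - Y(81) = 231*62 - (-833 - 44*81) = 14322 - (-833 - 3564) = 14322 - 1*(-4397) = 14322 + 4397 = 18719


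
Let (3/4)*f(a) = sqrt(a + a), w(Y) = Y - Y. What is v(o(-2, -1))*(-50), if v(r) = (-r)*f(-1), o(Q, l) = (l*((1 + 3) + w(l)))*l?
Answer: 800*I*sqrt(2)/3 ≈ 377.12*I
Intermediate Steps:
w(Y) = 0
f(a) = 4*sqrt(2)*sqrt(a)/3 (f(a) = 4*sqrt(a + a)/3 = 4*sqrt(2*a)/3 = 4*(sqrt(2)*sqrt(a))/3 = 4*sqrt(2)*sqrt(a)/3)
o(Q, l) = 4*l**2 (o(Q, l) = (l*((1 + 3) + 0))*l = (l*(4 + 0))*l = (l*4)*l = (4*l)*l = 4*l**2)
v(r) = -4*I*r*sqrt(2)/3 (v(r) = (-r)*(4*sqrt(2)*sqrt(-1)/3) = (-r)*(4*sqrt(2)*I/3) = (-r)*(4*I*sqrt(2)/3) = -4*I*r*sqrt(2)/3)
v(o(-2, -1))*(-50) = -4*I*4*(-1)**2*sqrt(2)/3*(-50) = -4*I*4*1*sqrt(2)/3*(-50) = -4/3*I*4*sqrt(2)*(-50) = -16*I*sqrt(2)/3*(-50) = 800*I*sqrt(2)/3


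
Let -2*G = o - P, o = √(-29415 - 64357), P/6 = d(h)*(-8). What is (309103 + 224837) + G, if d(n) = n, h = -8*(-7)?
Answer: 532596 - I*√23443 ≈ 5.326e+5 - 153.11*I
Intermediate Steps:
h = 56
P = -2688 (P = 6*(56*(-8)) = 6*(-448) = -2688)
o = 2*I*√23443 (o = √(-93772) = 2*I*√23443 ≈ 306.22*I)
G = -1344 - I*√23443 (G = -(2*I*√23443 - 1*(-2688))/2 = -(2*I*√23443 + 2688)/2 = -(2688 + 2*I*√23443)/2 = -1344 - I*√23443 ≈ -1344.0 - 153.11*I)
(309103 + 224837) + G = (309103 + 224837) + (-1344 - I*√23443) = 533940 + (-1344 - I*√23443) = 532596 - I*√23443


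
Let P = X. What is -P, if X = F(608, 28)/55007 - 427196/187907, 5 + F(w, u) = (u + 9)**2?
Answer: 23242465224/10336200349 ≈ 2.2486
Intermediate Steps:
F(w, u) = -5 + (9 + u)**2 (F(w, u) = -5 + (u + 9)**2 = -5 + (9 + u)**2)
X = -23242465224/10336200349 (X = (-5 + (9 + 28)**2)/55007 - 427196/187907 = (-5 + 37**2)*(1/55007) - 427196*1/187907 = (-5 + 1369)*(1/55007) - 427196/187907 = 1364*(1/55007) - 427196/187907 = 1364/55007 - 427196/187907 = -23242465224/10336200349 ≈ -2.2486)
P = -23242465224/10336200349 ≈ -2.2486
-P = -1*(-23242465224/10336200349) = 23242465224/10336200349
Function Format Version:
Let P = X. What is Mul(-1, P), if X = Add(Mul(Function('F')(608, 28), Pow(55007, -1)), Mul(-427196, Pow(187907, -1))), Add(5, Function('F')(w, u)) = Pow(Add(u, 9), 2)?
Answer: Rational(23242465224, 10336200349) ≈ 2.2486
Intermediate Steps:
Function('F')(w, u) = Add(-5, Pow(Add(9, u), 2)) (Function('F')(w, u) = Add(-5, Pow(Add(u, 9), 2)) = Add(-5, Pow(Add(9, u), 2)))
X = Rational(-23242465224, 10336200349) (X = Add(Mul(Add(-5, Pow(Add(9, 28), 2)), Pow(55007, -1)), Mul(-427196, Pow(187907, -1))) = Add(Mul(Add(-5, Pow(37, 2)), Rational(1, 55007)), Mul(-427196, Rational(1, 187907))) = Add(Mul(Add(-5, 1369), Rational(1, 55007)), Rational(-427196, 187907)) = Add(Mul(1364, Rational(1, 55007)), Rational(-427196, 187907)) = Add(Rational(1364, 55007), Rational(-427196, 187907)) = Rational(-23242465224, 10336200349) ≈ -2.2486)
P = Rational(-23242465224, 10336200349) ≈ -2.2486
Mul(-1, P) = Mul(-1, Rational(-23242465224, 10336200349)) = Rational(23242465224, 10336200349)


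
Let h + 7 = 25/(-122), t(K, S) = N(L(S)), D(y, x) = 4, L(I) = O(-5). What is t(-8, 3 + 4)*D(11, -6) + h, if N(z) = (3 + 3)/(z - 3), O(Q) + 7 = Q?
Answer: -5371/610 ≈ -8.8049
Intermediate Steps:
O(Q) = -7 + Q
L(I) = -12 (L(I) = -7 - 5 = -12)
N(z) = 6/(-3 + z)
t(K, S) = -⅖ (t(K, S) = 6/(-3 - 12) = 6/(-15) = 6*(-1/15) = -⅖)
h = -879/122 (h = -7 + 25/(-122) = -7 + 25*(-1/122) = -7 - 25/122 = -879/122 ≈ -7.2049)
t(-8, 3 + 4)*D(11, -6) + h = -⅖*4 - 879/122 = -8/5 - 879/122 = -5371/610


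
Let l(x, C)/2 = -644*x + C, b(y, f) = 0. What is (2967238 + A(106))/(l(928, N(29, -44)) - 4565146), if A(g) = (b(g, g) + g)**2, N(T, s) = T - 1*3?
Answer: -1489237/2880179 ≈ -0.51706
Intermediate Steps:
N(T, s) = -3 + T (N(T, s) = T - 3 = -3 + T)
A(g) = g**2 (A(g) = (0 + g)**2 = g**2)
l(x, C) = -1288*x + 2*C (l(x, C) = 2*(-644*x + C) = 2*(C - 644*x) = -1288*x + 2*C)
(2967238 + A(106))/(l(928, N(29, -44)) - 4565146) = (2967238 + 106**2)/((-1288*928 + 2*(-3 + 29)) - 4565146) = (2967238 + 11236)/((-1195264 + 2*26) - 4565146) = 2978474/((-1195264 + 52) - 4565146) = 2978474/(-1195212 - 4565146) = 2978474/(-5760358) = 2978474*(-1/5760358) = -1489237/2880179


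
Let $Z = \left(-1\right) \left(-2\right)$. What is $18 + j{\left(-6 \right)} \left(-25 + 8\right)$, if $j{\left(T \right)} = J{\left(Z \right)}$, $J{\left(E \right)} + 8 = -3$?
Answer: $205$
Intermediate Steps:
$Z = 2$
$J{\left(E \right)} = -11$ ($J{\left(E \right)} = -8 - 3 = -11$)
$j{\left(T \right)} = -11$
$18 + j{\left(-6 \right)} \left(-25 + 8\right) = 18 - 11 \left(-25 + 8\right) = 18 - -187 = 18 + 187 = 205$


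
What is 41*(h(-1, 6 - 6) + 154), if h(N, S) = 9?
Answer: 6683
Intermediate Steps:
41*(h(-1, 6 - 6) + 154) = 41*(9 + 154) = 41*163 = 6683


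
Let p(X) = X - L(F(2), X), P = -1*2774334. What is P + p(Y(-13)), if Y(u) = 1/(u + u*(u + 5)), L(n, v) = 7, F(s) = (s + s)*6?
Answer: -252465030/91 ≈ -2.7743e+6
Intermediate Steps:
F(s) = 12*s (F(s) = (2*s)*6 = 12*s)
P = -2774334
Y(u) = 1/(u + u*(5 + u))
p(X) = -7 + X (p(X) = X - 1*7 = X - 7 = -7 + X)
P + p(Y(-13)) = -2774334 + (-7 + 1/((-13)*(6 - 13))) = -2774334 + (-7 - 1/13/(-7)) = -2774334 + (-7 - 1/13*(-1/7)) = -2774334 + (-7 + 1/91) = -2774334 - 636/91 = -252465030/91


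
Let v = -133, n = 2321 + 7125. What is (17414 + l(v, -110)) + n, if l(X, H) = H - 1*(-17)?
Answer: 26767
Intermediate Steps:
n = 9446
l(X, H) = 17 + H (l(X, H) = H + 17 = 17 + H)
(17414 + l(v, -110)) + n = (17414 + (17 - 110)) + 9446 = (17414 - 93) + 9446 = 17321 + 9446 = 26767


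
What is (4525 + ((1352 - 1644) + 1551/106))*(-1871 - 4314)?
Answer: -2784790065/106 ≈ -2.6272e+7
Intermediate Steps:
(4525 + ((1352 - 1644) + 1551/106))*(-1871 - 4314) = (4525 + (-292 + 1551*(1/106)))*(-6185) = (4525 + (-292 + 1551/106))*(-6185) = (4525 - 29401/106)*(-6185) = (450249/106)*(-6185) = -2784790065/106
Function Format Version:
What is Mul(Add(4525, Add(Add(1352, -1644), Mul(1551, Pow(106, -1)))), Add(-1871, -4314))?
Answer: Rational(-2784790065, 106) ≈ -2.6272e+7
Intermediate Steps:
Mul(Add(4525, Add(Add(1352, -1644), Mul(1551, Pow(106, -1)))), Add(-1871, -4314)) = Mul(Add(4525, Add(-292, Mul(1551, Rational(1, 106)))), -6185) = Mul(Add(4525, Add(-292, Rational(1551, 106))), -6185) = Mul(Add(4525, Rational(-29401, 106)), -6185) = Mul(Rational(450249, 106), -6185) = Rational(-2784790065, 106)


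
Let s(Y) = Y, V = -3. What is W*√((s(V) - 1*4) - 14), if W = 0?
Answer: 0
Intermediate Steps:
W*√((s(V) - 1*4) - 14) = 0*√((-3 - 1*4) - 14) = 0*√((-3 - 4) - 14) = 0*√(-7 - 14) = 0*√(-21) = 0*(I*√21) = 0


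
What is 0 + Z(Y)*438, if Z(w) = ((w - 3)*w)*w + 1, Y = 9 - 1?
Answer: 140598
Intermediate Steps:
Y = 8
Z(w) = 1 + w²*(-3 + w) (Z(w) = ((-3 + w)*w)*w + 1 = (w*(-3 + w))*w + 1 = w²*(-3 + w) + 1 = 1 + w²*(-3 + w))
0 + Z(Y)*438 = 0 + (1 + 8³ - 3*8²)*438 = 0 + (1 + 512 - 3*64)*438 = 0 + (1 + 512 - 192)*438 = 0 + 321*438 = 0 + 140598 = 140598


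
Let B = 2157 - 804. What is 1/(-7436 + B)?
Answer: -1/6083 ≈ -0.00016439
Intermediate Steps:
B = 1353
1/(-7436 + B) = 1/(-7436 + 1353) = 1/(-6083) = -1/6083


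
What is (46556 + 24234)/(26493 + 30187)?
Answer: 7079/5668 ≈ 1.2489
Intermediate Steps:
(46556 + 24234)/(26493 + 30187) = 70790/56680 = 70790*(1/56680) = 7079/5668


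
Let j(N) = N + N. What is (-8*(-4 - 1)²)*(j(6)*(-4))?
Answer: 9600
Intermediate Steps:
j(N) = 2*N
(-8*(-4 - 1)²)*(j(6)*(-4)) = (-8*(-4 - 1)²)*((2*6)*(-4)) = (-8*(-5)²)*(12*(-4)) = -8*25*(-48) = -200*(-48) = 9600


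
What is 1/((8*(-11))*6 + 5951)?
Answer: 1/5423 ≈ 0.00018440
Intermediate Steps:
1/((8*(-11))*6 + 5951) = 1/(-88*6 + 5951) = 1/(-528 + 5951) = 1/5423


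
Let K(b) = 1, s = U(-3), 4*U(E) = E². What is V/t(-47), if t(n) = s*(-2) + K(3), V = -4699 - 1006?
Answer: 1630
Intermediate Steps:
V = -5705
U(E) = E²/4
s = 9/4 (s = (¼)*(-3)² = (¼)*9 = 9/4 ≈ 2.2500)
t(n) = -7/2 (t(n) = (9/4)*(-2) + 1 = -9/2 + 1 = -7/2)
V/t(-47) = -5705/(-7/2) = -5705*(-2/7) = 1630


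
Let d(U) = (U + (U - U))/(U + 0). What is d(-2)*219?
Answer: 219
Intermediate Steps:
d(U) = 1 (d(U) = (U + 0)/U = U/U = 1)
d(-2)*219 = 1*219 = 219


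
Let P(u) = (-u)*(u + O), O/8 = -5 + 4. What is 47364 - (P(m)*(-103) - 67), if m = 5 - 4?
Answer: 48152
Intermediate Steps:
O = -8 (O = 8*(-5 + 4) = 8*(-1) = -8)
m = 1
P(u) = -u*(-8 + u) (P(u) = (-u)*(u - 8) = (-u)*(-8 + u) = -u*(-8 + u))
47364 - (P(m)*(-103) - 67) = 47364 - ((1*(8 - 1*1))*(-103) - 67) = 47364 - ((1*(8 - 1))*(-103) - 67) = 47364 - ((1*7)*(-103) - 67) = 47364 - (7*(-103) - 67) = 47364 - (-721 - 67) = 47364 - 1*(-788) = 47364 + 788 = 48152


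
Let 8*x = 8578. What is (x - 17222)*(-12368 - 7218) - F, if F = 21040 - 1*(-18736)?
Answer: 632538455/2 ≈ 3.1627e+8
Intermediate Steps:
F = 39776 (F = 21040 + 18736 = 39776)
x = 4289/4 (x = (1/8)*8578 = 4289/4 ≈ 1072.3)
(x - 17222)*(-12368 - 7218) - F = (4289/4 - 17222)*(-12368 - 7218) - 1*39776 = -64599/4*(-19586) - 39776 = 632618007/2 - 39776 = 632538455/2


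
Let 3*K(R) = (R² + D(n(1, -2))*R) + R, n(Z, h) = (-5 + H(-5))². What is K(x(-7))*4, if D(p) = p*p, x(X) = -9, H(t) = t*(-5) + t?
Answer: -607404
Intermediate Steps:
H(t) = -4*t (H(t) = -5*t + t = -4*t)
n(Z, h) = 225 (n(Z, h) = (-5 - 4*(-5))² = (-5 + 20)² = 15² = 225)
D(p) = p²
K(R) = R²/3 + 50626*R/3 (K(R) = ((R² + 225²*R) + R)/3 = ((R² + 50625*R) + R)/3 = (R² + 50626*R)/3 = R²/3 + 50626*R/3)
K(x(-7))*4 = ((⅓)*(-9)*(50626 - 9))*4 = ((⅓)*(-9)*50617)*4 = -151851*4 = -607404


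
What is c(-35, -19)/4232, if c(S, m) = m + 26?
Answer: 7/4232 ≈ 0.0016541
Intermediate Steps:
c(S, m) = 26 + m
c(-35, -19)/4232 = (26 - 19)/4232 = 7*(1/4232) = 7/4232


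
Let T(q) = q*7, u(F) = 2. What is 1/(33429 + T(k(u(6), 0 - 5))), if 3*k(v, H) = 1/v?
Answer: 6/200581 ≈ 2.9913e-5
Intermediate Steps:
k(v, H) = 1/(3*v)
T(q) = 7*q
1/(33429 + T(k(u(6), 0 - 5))) = 1/(33429 + 7*((⅓)/2)) = 1/(33429 + 7*((⅓)*(½))) = 1/(33429 + 7*(⅙)) = 1/(33429 + 7/6) = 1/(200581/6) = 6/200581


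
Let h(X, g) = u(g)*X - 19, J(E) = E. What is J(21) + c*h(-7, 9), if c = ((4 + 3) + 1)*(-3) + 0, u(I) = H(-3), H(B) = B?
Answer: -27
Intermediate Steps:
u(I) = -3
c = -24 (c = (7 + 1)*(-3) + 0 = 8*(-3) + 0 = -24 + 0 = -24)
h(X, g) = -19 - 3*X (h(X, g) = -3*X - 19 = -19 - 3*X)
J(21) + c*h(-7, 9) = 21 - 24*(-19 - 3*(-7)) = 21 - 24*(-19 + 21) = 21 - 24*2 = 21 - 48 = -27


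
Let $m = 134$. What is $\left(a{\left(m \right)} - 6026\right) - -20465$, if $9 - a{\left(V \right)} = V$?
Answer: $14314$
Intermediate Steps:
$a{\left(V \right)} = 9 - V$
$\left(a{\left(m \right)} - 6026\right) - -20465 = \left(\left(9 - 134\right) - 6026\right) - -20465 = \left(\left(9 - 134\right) - 6026\right) + 20465 = \left(-125 - 6026\right) + 20465 = -6151 + 20465 = 14314$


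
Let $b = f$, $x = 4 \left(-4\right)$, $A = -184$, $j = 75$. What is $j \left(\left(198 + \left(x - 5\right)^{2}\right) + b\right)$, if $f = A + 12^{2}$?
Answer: $44925$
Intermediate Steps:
$x = -16$
$f = -40$ ($f = -184 + 12^{2} = -184 + 144 = -40$)
$b = -40$
$j \left(\left(198 + \left(x - 5\right)^{2}\right) + b\right) = 75 \left(\left(198 + \left(-16 - 5\right)^{2}\right) - 40\right) = 75 \left(\left(198 + \left(-21\right)^{2}\right) - 40\right) = 75 \left(\left(198 + 441\right) - 40\right) = 75 \left(639 - 40\right) = 75 \cdot 599 = 44925$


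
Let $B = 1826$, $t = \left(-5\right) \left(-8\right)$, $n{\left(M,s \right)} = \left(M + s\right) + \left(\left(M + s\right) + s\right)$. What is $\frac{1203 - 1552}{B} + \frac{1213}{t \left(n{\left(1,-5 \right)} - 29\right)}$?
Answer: $- \frac{1400629}{1533840} \approx -0.91315$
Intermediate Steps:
$n{\left(M,s \right)} = 2 M + 3 s$ ($n{\left(M,s \right)} = \left(M + s\right) + \left(M + 2 s\right) = 2 M + 3 s$)
$t = 40$
$\frac{1203 - 1552}{B} + \frac{1213}{t \left(n{\left(1,-5 \right)} - 29\right)} = \frac{1203 - 1552}{1826} + \frac{1213}{40 \left(\left(2 \cdot 1 + 3 \left(-5\right)\right) - 29\right)} = \left(1203 - 1552\right) \frac{1}{1826} + \frac{1213}{40 \left(\left(2 - 15\right) - 29\right)} = \left(-349\right) \frac{1}{1826} + \frac{1213}{40 \left(-13 - 29\right)} = - \frac{349}{1826} + \frac{1213}{40 \left(-42\right)} = - \frac{349}{1826} + \frac{1213}{-1680} = - \frac{349}{1826} + 1213 \left(- \frac{1}{1680}\right) = - \frac{349}{1826} - \frac{1213}{1680} = - \frac{1400629}{1533840}$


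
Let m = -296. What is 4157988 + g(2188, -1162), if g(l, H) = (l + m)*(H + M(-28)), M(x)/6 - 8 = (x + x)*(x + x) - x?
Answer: 37968028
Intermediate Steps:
M(x) = 48 - 6*x + 24*x**2 (M(x) = 48 + 6*((x + x)*(x + x) - x) = 48 + 6*((2*x)*(2*x) - x) = 48 + 6*(4*x**2 - x) = 48 + 6*(-x + 4*x**2) = 48 + (-6*x + 24*x**2) = 48 - 6*x + 24*x**2)
g(l, H) = (-296 + l)*(19032 + H) (g(l, H) = (l - 296)*(H + (48 - 6*(-28) + 24*(-28)**2)) = (-296 + l)*(H + (48 + 168 + 24*784)) = (-296 + l)*(H + (48 + 168 + 18816)) = (-296 + l)*(H + 19032) = (-296 + l)*(19032 + H))
4157988 + g(2188, -1162) = 4157988 + (-5633472 - 296*(-1162) + 19032*2188 - 1162*2188) = 4157988 + (-5633472 + 343952 + 41642016 - 2542456) = 4157988 + 33810040 = 37968028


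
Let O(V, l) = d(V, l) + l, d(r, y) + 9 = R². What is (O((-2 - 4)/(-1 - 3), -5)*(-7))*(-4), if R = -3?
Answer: -140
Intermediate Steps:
d(r, y) = 0 (d(r, y) = -9 + (-3)² = -9 + 9 = 0)
O(V, l) = l (O(V, l) = 0 + l = l)
(O((-2 - 4)/(-1 - 3), -5)*(-7))*(-4) = -5*(-7)*(-4) = 35*(-4) = -140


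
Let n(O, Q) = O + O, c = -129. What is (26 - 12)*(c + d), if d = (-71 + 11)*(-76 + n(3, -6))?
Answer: 56994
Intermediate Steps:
n(O, Q) = 2*O
d = 4200 (d = (-71 + 11)*(-76 + 2*3) = -60*(-76 + 6) = -60*(-70) = 4200)
(26 - 12)*(c + d) = (26 - 12)*(-129 + 4200) = 14*4071 = 56994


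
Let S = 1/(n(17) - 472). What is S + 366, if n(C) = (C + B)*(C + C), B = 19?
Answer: 275233/752 ≈ 366.00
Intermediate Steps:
n(C) = 2*C*(19 + C) (n(C) = (C + 19)*(C + C) = (19 + C)*(2*C) = 2*C*(19 + C))
S = 1/752 (S = 1/(2*17*(19 + 17) - 472) = 1/(2*17*36 - 472) = 1/(1224 - 472) = 1/752 ≈ 0.0013298)
S + 366 = 1/752 + 366 = 275233/752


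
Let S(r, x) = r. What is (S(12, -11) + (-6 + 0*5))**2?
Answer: 36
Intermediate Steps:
(S(12, -11) + (-6 + 0*5))**2 = (12 + (-6 + 0*5))**2 = (12 + (-6 + 0))**2 = (12 - 6)**2 = 6**2 = 36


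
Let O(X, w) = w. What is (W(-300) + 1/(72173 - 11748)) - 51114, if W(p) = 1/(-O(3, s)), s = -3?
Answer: -9265629922/181275 ≈ -51114.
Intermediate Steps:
W(p) = ⅓ (W(p) = 1/(-1*(-3)) = 1/3 = ⅓)
(W(-300) + 1/(72173 - 11748)) - 51114 = (⅓ + 1/(72173 - 11748)) - 51114 = (⅓ + 1/60425) - 51114 = 60428/181275 - 51114 = -9265629922/181275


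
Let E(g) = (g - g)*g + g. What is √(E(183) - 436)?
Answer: I*√253 ≈ 15.906*I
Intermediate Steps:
E(g) = g (E(g) = 0*g + g = 0 + g = g)
√(E(183) - 436) = √(183 - 436) = √(-253) = I*√253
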